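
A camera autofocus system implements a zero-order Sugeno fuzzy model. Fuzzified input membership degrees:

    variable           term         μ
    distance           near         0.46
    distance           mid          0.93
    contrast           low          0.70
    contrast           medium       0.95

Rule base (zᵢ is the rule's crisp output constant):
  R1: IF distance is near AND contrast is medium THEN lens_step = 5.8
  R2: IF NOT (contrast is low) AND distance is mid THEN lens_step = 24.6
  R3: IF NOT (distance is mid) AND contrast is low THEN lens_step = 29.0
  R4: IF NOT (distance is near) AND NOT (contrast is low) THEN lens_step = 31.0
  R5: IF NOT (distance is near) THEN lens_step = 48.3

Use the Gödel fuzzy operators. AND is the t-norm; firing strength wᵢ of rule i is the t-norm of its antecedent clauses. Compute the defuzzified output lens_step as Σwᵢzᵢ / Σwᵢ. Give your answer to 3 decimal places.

R1 (z=5.8): near=0.46, medium=0.95; AND[min(a, b)] → w = 0.46
R2 (z=24.6): ¬low=1−0.70=0.30, mid=0.93; AND[min(a, b)] → w = 0.30
R3 (z=29.0): ¬mid=1−0.93=0.07, low=0.70; AND[min(a, b)] → w = 0.07
R4 (z=31.0): ¬near=1−0.46=0.54, ¬low=1−0.70=0.30; AND[min(a, b)] → w = 0.30
R5 (z=48.3): ¬near=1−0.46=0.54 → w = 0.54
Weighted average = (0.46·5.8 + 0.30·24.6 + 0.07·29.0 + 0.30·31.0 + 0.54·48.3) / (0.46 + 0.30 + 0.07 + 0.30 + 0.54)
  = 47.4600 / 1.6700 = 28.419

28.419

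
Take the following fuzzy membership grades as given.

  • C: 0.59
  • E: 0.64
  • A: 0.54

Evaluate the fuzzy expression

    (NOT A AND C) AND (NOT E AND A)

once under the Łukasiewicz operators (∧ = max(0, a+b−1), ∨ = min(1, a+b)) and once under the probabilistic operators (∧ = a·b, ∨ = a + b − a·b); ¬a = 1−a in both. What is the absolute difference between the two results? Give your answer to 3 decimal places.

Under Łukasiewicz:
  NOT A = 1 − 0.54 = 0.46
  NOT A AND C = max(0, a+b−1) on (0.46, 0.59) = 0.05
  NOT E = 1 − 0.64 = 0.36
  NOT E AND A = max(0, a+b−1) on (0.36, 0.54) = 0.00
  (NOT A AND C) AND (NOT E AND A) = max(0, a+b−1) on (0.05, 0.00) = 0.00
  → value = 0.0000
Under probabilistic:
  NOT A = 1 − 0.5400 = 0.4600
  NOT A AND C = a·b on (0.4600, 0.5900) = 0.2714
  NOT E = 1 − 0.6400 = 0.3600
  NOT E AND A = a·b on (0.3600, 0.5400) = 0.1944
  (NOT A AND C) AND (NOT E AND A) = a·b on (0.2714, 0.1944) = 0.0528
  → value = 0.0528
|0.0000 − 0.0528| = 0.053

0.053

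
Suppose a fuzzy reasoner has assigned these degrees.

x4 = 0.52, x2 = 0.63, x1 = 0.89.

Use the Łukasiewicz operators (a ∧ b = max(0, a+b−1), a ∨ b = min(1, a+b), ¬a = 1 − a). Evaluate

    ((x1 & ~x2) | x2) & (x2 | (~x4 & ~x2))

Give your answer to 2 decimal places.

0.52

~x2 = 1 − 0.63 = 0.37
x1 & ~x2 = max(0, a+b−1) on (0.89, 0.37) = 0.26
(x1 & ~x2) | x2 = min(1, a+b) on (0.26, 0.63) = 0.89
~x4 = 1 − 0.52 = 0.48
~x2 = 1 − 0.63 = 0.37
~x4 & ~x2 = max(0, a+b−1) on (0.48, 0.37) = 0.00
x2 | (~x4 & ~x2) = min(1, a+b) on (0.63, 0.00) = 0.63
((x1 & ~x2) | x2) & (x2 | (~x4 & ~x2)) = max(0, a+b−1) on (0.89, 0.63) = 0.52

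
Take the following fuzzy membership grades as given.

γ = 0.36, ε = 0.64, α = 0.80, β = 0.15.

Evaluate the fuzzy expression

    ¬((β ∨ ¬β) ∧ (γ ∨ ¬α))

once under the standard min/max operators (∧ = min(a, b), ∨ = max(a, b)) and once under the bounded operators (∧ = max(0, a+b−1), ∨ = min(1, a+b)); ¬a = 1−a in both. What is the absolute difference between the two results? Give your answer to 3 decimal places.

Under standard min/max:
  ¬β = 1 − 0.15 = 0.85
  β ∨ ¬β = max(a, b) on (0.15, 0.85) = 0.85
  ¬α = 1 − 0.80 = 0.20
  γ ∨ ¬α = max(a, b) on (0.36, 0.20) = 0.36
  (β ∨ ¬β) ∧ (γ ∨ ¬α) = min(a, b) on (0.85, 0.36) = 0.36
  ¬((β ∨ ¬β) ∧ (γ ∨ ¬α)) = 1 − 0.36 = 0.64
  → value = 0.6400
Under bounded:
  ¬β = 1 − 0.15 = 0.85
  β ∨ ¬β = min(1, a+b) on (0.15, 0.85) = 1.00
  ¬α = 1 − 0.80 = 0.20
  γ ∨ ¬α = min(1, a+b) on (0.36, 0.20) = 0.56
  (β ∨ ¬β) ∧ (γ ∨ ¬α) = max(0, a+b−1) on (1.00, 0.56) = 0.56
  ¬((β ∨ ¬β) ∧ (γ ∨ ¬α)) = 1 − 0.56 = 0.44
  → value = 0.4400
|0.6400 − 0.4400| = 0.200

0.200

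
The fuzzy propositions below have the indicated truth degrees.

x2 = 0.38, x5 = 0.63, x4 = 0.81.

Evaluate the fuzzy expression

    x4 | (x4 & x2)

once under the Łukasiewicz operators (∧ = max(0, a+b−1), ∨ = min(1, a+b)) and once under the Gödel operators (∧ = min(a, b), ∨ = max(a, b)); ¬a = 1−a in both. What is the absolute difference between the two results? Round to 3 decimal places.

Under Łukasiewicz:
  x4 & x2 = max(0, a+b−1) on (0.81, 0.38) = 0.19
  x4 | (x4 & x2) = min(1, a+b) on (0.81, 0.19) = 1.00
  → value = 1.0000
Under Gödel:
  x4 & x2 = min(a, b) on (0.81, 0.38) = 0.38
  x4 | (x4 & x2) = max(a, b) on (0.81, 0.38) = 0.81
  → value = 0.8100
|1.0000 − 0.8100| = 0.190

0.190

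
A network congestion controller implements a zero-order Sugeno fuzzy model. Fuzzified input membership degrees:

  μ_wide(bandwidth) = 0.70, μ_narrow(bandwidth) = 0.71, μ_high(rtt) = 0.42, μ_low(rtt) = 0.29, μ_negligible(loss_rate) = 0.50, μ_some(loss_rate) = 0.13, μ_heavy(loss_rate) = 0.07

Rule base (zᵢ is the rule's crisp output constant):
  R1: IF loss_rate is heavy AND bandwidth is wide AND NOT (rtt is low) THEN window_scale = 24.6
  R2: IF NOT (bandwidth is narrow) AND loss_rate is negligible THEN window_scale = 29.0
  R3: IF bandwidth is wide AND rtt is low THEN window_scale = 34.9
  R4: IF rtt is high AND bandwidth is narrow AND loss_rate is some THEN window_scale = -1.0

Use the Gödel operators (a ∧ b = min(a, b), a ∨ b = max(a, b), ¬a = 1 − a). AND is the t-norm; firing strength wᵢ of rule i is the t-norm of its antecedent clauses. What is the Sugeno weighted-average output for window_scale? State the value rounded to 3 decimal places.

25.799

R1 (z=24.6): heavy=0.07, wide=0.70, ¬low=1−0.29=0.71; AND[min(a, b)] → w = 0.07
R2 (z=29.0): ¬narrow=1−0.71=0.29, negligible=0.50; AND[min(a, b)] → w = 0.29
R3 (z=34.9): wide=0.70, low=0.29; AND[min(a, b)] → w = 0.29
R4 (z=-1.0): high=0.42, narrow=0.71, some=0.13; AND[min(a, b)] → w = 0.13
Weighted average = (0.07·24.6 + 0.29·29.0 + 0.29·34.9 + 0.13·-1.0) / (0.07 + 0.29 + 0.29 + 0.13)
  = 20.1230 / 0.7800 = 25.799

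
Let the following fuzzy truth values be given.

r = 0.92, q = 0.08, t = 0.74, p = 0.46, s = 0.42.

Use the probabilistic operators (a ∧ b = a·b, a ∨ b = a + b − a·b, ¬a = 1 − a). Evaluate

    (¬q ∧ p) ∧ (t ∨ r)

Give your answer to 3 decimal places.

¬q = 1 − 0.0800 = 0.9200
¬q ∧ p = a·b on (0.9200, 0.4600) = 0.4232
t ∨ r = a + b − a·b on (0.7400, 0.9200) = 0.9792
(¬q ∧ p) ∧ (t ∨ r) = a·b on (0.4232, 0.9792) = 0.4144

0.414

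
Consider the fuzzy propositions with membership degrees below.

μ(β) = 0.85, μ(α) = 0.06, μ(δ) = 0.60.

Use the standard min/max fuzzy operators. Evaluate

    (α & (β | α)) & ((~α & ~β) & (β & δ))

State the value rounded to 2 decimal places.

β | α = max(a, b) on (0.85, 0.06) = 0.85
α & (β | α) = min(a, b) on (0.06, 0.85) = 0.06
~α = 1 − 0.06 = 0.94
~β = 1 − 0.85 = 0.15
~α & ~β = min(a, b) on (0.94, 0.15) = 0.15
β & δ = min(a, b) on (0.85, 0.60) = 0.60
(~α & ~β) & (β & δ) = min(a, b) on (0.15, 0.60) = 0.15
(α & (β | α)) & ((~α & ~β) & (β & δ)) = min(a, b) on (0.06, 0.15) = 0.06

0.06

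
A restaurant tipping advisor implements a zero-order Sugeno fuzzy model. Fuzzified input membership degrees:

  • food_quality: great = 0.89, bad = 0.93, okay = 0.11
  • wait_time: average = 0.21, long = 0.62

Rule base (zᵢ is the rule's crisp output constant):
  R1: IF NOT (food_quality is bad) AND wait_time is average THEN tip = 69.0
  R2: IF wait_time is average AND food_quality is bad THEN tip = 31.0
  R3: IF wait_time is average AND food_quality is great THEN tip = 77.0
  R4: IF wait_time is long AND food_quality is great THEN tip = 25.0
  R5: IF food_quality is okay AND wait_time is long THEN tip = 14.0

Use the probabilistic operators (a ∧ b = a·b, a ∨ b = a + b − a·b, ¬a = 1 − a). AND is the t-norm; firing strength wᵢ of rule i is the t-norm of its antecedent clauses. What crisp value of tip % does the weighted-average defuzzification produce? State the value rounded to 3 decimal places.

35.608

R1 (z=69.0): ¬bad=1−0.93=0.07, average=0.21; AND[a·b] → w = 0.0147
R2 (z=31.0): average=0.21, bad=0.93; AND[a·b] → w = 0.1953
R3 (z=77.0): average=0.21, great=0.89; AND[a·b] → w = 0.1869
R4 (z=25.0): long=0.62, great=0.89; AND[a·b] → w = 0.5518
R5 (z=14.0): okay=0.11, long=0.62; AND[a·b] → w = 0.0682
Weighted average = (0.0147·69.0 + 0.1953·31.0 + 0.1869·77.0 + 0.5518·25.0 + 0.0682·14.0) / (0.0147 + 0.1953 + 0.1869 + 0.5518 + 0.0682)
  = 36.2097 / 1.0169 = 35.608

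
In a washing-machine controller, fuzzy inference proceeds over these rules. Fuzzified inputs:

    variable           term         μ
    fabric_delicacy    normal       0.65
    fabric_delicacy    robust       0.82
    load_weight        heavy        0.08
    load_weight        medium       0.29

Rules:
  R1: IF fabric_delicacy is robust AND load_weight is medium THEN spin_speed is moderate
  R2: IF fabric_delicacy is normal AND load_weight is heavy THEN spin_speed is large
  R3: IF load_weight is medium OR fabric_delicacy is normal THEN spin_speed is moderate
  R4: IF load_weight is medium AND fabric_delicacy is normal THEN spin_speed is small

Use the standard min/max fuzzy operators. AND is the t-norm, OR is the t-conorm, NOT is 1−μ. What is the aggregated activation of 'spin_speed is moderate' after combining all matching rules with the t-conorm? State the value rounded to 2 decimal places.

0.65

R1: robust=0.82, medium=0.29; AND[min(a, b)] → w = 0.29
R2: normal=0.65, heavy=0.08; AND[min(a, b)] → w = 0.08
R3: medium=0.29, normal=0.65; OR[max(a, b)] → w = 0.65
R4: medium=0.29, normal=0.65; AND[min(a, b)] → w = 0.29
Rules with consequent 'moderate': {R1, R3} → strengths 0.29, 0.65
Aggregate via t-conorm [max(a, b)]: 0.65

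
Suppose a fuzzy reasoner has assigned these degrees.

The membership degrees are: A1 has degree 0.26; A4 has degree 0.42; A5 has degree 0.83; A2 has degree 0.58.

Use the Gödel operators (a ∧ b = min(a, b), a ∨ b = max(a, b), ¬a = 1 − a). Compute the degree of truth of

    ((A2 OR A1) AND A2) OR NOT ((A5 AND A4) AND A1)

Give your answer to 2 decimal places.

A2 OR A1 = max(a, b) on (0.58, 0.26) = 0.58
(A2 OR A1) AND A2 = min(a, b) on (0.58, 0.58) = 0.58
A5 AND A4 = min(a, b) on (0.83, 0.42) = 0.42
(A5 AND A4) AND A1 = min(a, b) on (0.42, 0.26) = 0.26
NOT ((A5 AND A4) AND A1) = 1 − 0.26 = 0.74
((A2 OR A1) AND A2) OR NOT ((A5 AND A4) AND A1) = max(a, b) on (0.58, 0.74) = 0.74

0.74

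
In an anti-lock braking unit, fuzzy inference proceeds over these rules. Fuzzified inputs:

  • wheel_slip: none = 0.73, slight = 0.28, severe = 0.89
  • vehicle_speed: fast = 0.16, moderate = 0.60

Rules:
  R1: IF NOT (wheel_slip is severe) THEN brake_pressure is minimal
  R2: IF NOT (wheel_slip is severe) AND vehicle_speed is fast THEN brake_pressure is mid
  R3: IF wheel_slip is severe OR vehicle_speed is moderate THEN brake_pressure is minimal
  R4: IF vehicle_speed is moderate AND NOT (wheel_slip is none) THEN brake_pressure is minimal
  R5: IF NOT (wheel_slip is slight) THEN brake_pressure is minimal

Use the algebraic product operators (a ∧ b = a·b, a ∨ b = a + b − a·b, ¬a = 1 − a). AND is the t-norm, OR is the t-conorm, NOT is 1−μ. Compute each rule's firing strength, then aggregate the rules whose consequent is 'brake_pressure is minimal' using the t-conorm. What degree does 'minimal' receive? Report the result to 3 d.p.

0.991

R1: ¬severe=1−0.89=0.11 → w = 0.1100
R2: ¬severe=1−0.89=0.11, fast=0.16; AND[a·b] → w = 0.0176
R3: severe=0.89, moderate=0.60; OR[a + b − a·b] → w = 0.9560
R4: moderate=0.60, ¬none=1−0.73=0.27; AND[a·b] → w = 0.1620
R5: ¬slight=1−0.28=0.72 → w = 0.7200
Rules with consequent 'minimal': {R1, R3, R4, R5} → strengths 0.1100, 0.9560, 0.1620, 0.7200
Aggregate via t-conorm [a + b − a·b]: 0.9908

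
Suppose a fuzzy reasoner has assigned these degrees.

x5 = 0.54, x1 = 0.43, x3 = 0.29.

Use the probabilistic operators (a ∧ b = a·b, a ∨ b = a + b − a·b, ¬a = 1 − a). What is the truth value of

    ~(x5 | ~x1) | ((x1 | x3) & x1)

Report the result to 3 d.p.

~x1 = 1 − 0.4300 = 0.5700
x5 | ~x1 = a + b − a·b on (0.5400, 0.5700) = 0.8022
~(x5 | ~x1) = 1 − 0.8022 = 0.1978
x1 | x3 = a + b − a·b on (0.4300, 0.2900) = 0.5953
(x1 | x3) & x1 = a·b on (0.5953, 0.4300) = 0.2560
~(x5 | ~x1) | ((x1 | x3) & x1) = a + b − a·b on (0.1978, 0.2560) = 0.4031

0.403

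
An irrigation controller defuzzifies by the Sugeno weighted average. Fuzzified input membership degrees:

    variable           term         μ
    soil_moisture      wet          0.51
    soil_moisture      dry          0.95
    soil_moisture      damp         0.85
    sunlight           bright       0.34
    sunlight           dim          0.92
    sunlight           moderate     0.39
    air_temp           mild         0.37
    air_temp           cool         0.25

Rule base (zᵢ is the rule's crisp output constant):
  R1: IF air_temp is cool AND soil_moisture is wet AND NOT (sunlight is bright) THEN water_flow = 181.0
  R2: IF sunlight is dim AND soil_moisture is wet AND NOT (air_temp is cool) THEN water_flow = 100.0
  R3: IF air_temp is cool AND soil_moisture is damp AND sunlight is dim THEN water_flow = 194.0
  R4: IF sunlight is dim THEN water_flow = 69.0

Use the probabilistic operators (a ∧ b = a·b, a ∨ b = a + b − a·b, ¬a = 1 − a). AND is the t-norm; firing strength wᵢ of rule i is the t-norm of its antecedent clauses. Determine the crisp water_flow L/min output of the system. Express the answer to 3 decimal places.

R1 (z=181.0): cool=0.25, wet=0.51, ¬bright=1−0.34=0.66; AND[a·b] → w = 0.0841
R2 (z=100.0): dim=0.92, wet=0.51, ¬cool=1−0.25=0.75; AND[a·b] → w = 0.3519
R3 (z=194.0): cool=0.25, damp=0.85, dim=0.92; AND[a·b] → w = 0.1955
R4 (z=69.0): dim=0.92 → w = 0.9200
Weighted average = (0.0841·181.0 + 0.3519·100.0 + 0.1955·194.0 + 0.9200·69.0) / (0.0841 + 0.3519 + 0.1955 + 0.9200)
  = 151.8281 / 1.5515 = 97.856

97.856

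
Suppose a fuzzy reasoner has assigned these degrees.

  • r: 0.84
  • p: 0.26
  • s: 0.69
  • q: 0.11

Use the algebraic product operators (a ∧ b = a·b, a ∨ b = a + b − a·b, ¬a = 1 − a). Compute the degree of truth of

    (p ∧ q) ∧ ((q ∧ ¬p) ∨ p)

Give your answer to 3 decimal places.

0.009

p ∧ q = a·b on (0.2600, 0.1100) = 0.0286
¬p = 1 − 0.2600 = 0.7400
q ∧ ¬p = a·b on (0.1100, 0.7400) = 0.0814
(q ∧ ¬p) ∨ p = a + b − a·b on (0.0814, 0.2600) = 0.3202
(p ∧ q) ∧ ((q ∧ ¬p) ∨ p) = a·b on (0.0286, 0.3202) = 0.0092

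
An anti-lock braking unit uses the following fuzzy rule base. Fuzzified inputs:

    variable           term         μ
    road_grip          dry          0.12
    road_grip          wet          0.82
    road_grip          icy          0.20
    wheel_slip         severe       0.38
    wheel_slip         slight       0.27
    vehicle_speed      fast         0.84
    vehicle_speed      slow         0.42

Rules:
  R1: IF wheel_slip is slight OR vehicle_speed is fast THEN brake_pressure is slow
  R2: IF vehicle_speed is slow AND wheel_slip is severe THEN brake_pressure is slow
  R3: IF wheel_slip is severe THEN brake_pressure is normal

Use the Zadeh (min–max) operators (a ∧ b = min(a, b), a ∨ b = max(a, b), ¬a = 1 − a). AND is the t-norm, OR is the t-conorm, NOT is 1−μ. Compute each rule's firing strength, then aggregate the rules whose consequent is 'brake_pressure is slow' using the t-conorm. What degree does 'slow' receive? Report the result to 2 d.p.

0.84

R1: slight=0.27, fast=0.84; OR[max(a, b)] → w = 0.84
R2: slow=0.42, severe=0.38; AND[min(a, b)] → w = 0.38
R3: severe=0.38 → w = 0.38
Rules with consequent 'slow': {R1, R2} → strengths 0.84, 0.38
Aggregate via t-conorm [max(a, b)]: 0.84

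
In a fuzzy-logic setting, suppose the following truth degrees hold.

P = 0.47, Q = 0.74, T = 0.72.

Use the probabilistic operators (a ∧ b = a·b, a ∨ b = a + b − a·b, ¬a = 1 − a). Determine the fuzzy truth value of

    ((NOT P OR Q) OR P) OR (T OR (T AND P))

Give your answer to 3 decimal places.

0.988

NOT P = 1 − 0.4700 = 0.5300
NOT P OR Q = a + b − a·b on (0.5300, 0.7400) = 0.8778
(NOT P OR Q) OR P = a + b − a·b on (0.8778, 0.4700) = 0.9352
T AND P = a·b on (0.7200, 0.4700) = 0.3384
T OR (T AND P) = a + b − a·b on (0.7200, 0.3384) = 0.8148
((NOT P OR Q) OR P) OR (T OR (T AND P)) = a + b − a·b on (0.9352, 0.8148) = 0.9880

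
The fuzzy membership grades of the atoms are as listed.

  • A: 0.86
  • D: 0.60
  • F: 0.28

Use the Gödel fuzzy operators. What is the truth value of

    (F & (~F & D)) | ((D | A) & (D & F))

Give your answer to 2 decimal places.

0.28

~F = 1 − 0.28 = 0.72
~F & D = min(a, b) on (0.72, 0.60) = 0.60
F & (~F & D) = min(a, b) on (0.28, 0.60) = 0.28
D | A = max(a, b) on (0.60, 0.86) = 0.86
D & F = min(a, b) on (0.60, 0.28) = 0.28
(D | A) & (D & F) = min(a, b) on (0.86, 0.28) = 0.28
(F & (~F & D)) | ((D | A) & (D & F)) = max(a, b) on (0.28, 0.28) = 0.28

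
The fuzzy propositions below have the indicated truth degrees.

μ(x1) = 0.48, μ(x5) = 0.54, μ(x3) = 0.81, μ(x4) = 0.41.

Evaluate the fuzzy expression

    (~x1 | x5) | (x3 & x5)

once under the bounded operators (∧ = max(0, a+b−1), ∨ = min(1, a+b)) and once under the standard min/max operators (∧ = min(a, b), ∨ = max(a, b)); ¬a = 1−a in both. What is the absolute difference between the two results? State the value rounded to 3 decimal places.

0.460

Under bounded:
  ~x1 = 1 − 0.48 = 0.52
  ~x1 | x5 = min(1, a+b) on (0.52, 0.54) = 1.00
  x3 & x5 = max(0, a+b−1) on (0.81, 0.54) = 0.35
  (~x1 | x5) | (x3 & x5) = min(1, a+b) on (1.00, 0.35) = 1.00
  → value = 1.0000
Under standard min/max:
  ~x1 = 1 − 0.48 = 0.52
  ~x1 | x5 = max(a, b) on (0.52, 0.54) = 0.54
  x3 & x5 = min(a, b) on (0.81, 0.54) = 0.54
  (~x1 | x5) | (x3 & x5) = max(a, b) on (0.54, 0.54) = 0.54
  → value = 0.5400
|1.0000 − 0.5400| = 0.460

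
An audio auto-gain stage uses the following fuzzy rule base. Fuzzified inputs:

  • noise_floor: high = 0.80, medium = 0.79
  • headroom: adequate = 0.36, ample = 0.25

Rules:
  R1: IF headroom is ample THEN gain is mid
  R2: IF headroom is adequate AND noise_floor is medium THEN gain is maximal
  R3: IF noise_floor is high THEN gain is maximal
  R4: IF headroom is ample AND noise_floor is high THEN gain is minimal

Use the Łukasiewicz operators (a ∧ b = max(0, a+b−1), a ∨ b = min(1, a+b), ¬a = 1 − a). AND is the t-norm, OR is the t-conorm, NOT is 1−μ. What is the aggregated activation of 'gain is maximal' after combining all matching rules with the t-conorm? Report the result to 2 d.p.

R1: ample=0.25 → w = 0.25
R2: adequate=0.36, medium=0.79; AND[max(0, a+b−1)] → w = 0.15
R3: high=0.80 → w = 0.80
R4: ample=0.25, high=0.80; AND[max(0, a+b−1)] → w = 0.05
Rules with consequent 'maximal': {R2, R3} → strengths 0.15, 0.80
Aggregate via t-conorm [min(1, a+b)]: 0.95

0.95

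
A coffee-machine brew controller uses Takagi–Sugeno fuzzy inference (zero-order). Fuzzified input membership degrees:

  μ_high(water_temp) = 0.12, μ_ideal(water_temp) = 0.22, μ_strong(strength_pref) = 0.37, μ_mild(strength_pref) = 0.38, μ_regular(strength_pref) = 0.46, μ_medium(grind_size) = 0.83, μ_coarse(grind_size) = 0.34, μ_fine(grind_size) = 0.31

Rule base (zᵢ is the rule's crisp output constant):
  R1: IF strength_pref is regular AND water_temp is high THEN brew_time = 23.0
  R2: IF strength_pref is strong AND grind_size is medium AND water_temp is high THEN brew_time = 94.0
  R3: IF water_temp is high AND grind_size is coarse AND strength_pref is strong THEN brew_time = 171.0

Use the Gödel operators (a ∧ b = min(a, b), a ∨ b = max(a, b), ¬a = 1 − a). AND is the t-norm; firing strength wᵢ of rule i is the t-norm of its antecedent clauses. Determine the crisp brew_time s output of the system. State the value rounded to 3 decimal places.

96.000

R1 (z=23.0): regular=0.46, high=0.12; AND[min(a, b)] → w = 0.12
R2 (z=94.0): strong=0.37, medium=0.83, high=0.12; AND[min(a, b)] → w = 0.12
R3 (z=171.0): high=0.12, coarse=0.34, strong=0.37; AND[min(a, b)] → w = 0.12
Weighted average = (0.12·23.0 + 0.12·94.0 + 0.12·171.0) / (0.12 + 0.12 + 0.12)
  = 34.5600 / 0.3600 = 96.000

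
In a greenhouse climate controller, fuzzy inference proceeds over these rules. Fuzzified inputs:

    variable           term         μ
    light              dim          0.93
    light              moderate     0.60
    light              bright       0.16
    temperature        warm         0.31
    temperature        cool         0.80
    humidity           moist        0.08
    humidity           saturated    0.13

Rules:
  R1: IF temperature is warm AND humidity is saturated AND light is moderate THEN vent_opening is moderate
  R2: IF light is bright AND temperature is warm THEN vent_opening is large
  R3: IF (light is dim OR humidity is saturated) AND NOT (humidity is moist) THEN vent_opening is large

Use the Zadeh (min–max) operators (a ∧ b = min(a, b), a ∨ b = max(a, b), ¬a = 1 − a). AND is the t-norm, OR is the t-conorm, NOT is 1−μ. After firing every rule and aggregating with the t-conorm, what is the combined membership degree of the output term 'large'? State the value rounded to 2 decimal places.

0.92

R1: warm=0.31, saturated=0.13, moderate=0.60; AND[min(a, b)] → w = 0.13
R2: bright=0.16, warm=0.31; AND[min(a, b)] → w = 0.16
R3: (dim=0.93 OR saturated=0.13) = 0.93; AND[min(a, b)] with ¬moist=1−0.08=0.92 → w = 0.92
Rules with consequent 'large': {R2, R3} → strengths 0.16, 0.92
Aggregate via t-conorm [max(a, b)]: 0.92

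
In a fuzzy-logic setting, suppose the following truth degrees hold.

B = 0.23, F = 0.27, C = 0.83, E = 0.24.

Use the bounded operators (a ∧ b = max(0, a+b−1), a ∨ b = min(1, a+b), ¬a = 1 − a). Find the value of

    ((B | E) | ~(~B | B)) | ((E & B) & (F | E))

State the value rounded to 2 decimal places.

B | E = min(1, a+b) on (0.23, 0.24) = 0.47
~B = 1 − 0.23 = 0.77
~B | B = min(1, a+b) on (0.77, 0.23) = 1.00
~(~B | B) = 1 − 1.00 = 0.00
(B | E) | ~(~B | B) = min(1, a+b) on (0.47, 0.00) = 0.47
E & B = max(0, a+b−1) on (0.24, 0.23) = 0.00
F | E = min(1, a+b) on (0.27, 0.24) = 0.51
(E & B) & (F | E) = max(0, a+b−1) on (0.00, 0.51) = 0.00
((B | E) | ~(~B | B)) | ((E & B) & (F | E)) = min(1, a+b) on (0.47, 0.00) = 0.47

0.47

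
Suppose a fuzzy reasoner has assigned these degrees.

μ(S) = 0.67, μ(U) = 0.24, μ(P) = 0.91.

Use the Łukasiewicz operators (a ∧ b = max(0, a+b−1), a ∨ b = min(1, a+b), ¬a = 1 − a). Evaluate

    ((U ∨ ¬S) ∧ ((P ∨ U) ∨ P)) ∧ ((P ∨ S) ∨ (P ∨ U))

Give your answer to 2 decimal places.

¬S = 1 − 0.67 = 0.33
U ∨ ¬S = min(1, a+b) on (0.24, 0.33) = 0.57
P ∨ U = min(1, a+b) on (0.91, 0.24) = 1.00
(P ∨ U) ∨ P = min(1, a+b) on (1.00, 0.91) = 1.00
(U ∨ ¬S) ∧ ((P ∨ U) ∨ P) = max(0, a+b−1) on (0.57, 1.00) = 0.57
P ∨ S = min(1, a+b) on (0.91, 0.67) = 1.00
P ∨ U = min(1, a+b) on (0.91, 0.24) = 1.00
(P ∨ S) ∨ (P ∨ U) = min(1, a+b) on (1.00, 1.00) = 1.00
((U ∨ ¬S) ∧ ((P ∨ U) ∨ P)) ∧ ((P ∨ S) ∨ (P ∨ U)) = max(0, a+b−1) on (0.57, 1.00) = 0.57

0.57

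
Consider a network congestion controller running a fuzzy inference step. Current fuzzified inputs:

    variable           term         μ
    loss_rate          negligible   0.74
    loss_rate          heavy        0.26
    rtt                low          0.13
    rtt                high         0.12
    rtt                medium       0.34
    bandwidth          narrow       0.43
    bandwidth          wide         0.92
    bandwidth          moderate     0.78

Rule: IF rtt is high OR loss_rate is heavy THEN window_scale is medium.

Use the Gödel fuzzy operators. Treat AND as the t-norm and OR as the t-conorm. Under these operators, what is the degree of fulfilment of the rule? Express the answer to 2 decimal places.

firing strength: high=0.12, heavy=0.26; OR[max(a, b)] → w = 0.26

0.26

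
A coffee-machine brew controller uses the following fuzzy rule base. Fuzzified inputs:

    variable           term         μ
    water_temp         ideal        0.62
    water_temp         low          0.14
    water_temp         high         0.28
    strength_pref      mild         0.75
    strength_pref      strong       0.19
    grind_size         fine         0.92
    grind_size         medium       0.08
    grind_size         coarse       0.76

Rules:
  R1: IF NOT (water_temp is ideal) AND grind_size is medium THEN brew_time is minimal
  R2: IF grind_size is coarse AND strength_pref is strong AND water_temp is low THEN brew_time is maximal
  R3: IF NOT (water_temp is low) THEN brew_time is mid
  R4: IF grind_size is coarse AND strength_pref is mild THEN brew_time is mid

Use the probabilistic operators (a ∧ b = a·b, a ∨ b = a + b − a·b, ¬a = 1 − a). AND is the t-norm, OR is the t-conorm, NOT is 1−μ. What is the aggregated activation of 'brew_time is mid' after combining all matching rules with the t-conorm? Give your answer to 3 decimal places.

0.940

R1: ¬ideal=1−0.62=0.38, medium=0.08; AND[a·b] → w = 0.0304
R2: coarse=0.76, strong=0.19, low=0.14; AND[a·b] → w = 0.0202
R3: ¬low=1−0.14=0.86 → w = 0.8600
R4: coarse=0.76, mild=0.75; AND[a·b] → w = 0.5700
Rules with consequent 'mid': {R3, R4} → strengths 0.8600, 0.5700
Aggregate via t-conorm [a + b − a·b]: 0.9398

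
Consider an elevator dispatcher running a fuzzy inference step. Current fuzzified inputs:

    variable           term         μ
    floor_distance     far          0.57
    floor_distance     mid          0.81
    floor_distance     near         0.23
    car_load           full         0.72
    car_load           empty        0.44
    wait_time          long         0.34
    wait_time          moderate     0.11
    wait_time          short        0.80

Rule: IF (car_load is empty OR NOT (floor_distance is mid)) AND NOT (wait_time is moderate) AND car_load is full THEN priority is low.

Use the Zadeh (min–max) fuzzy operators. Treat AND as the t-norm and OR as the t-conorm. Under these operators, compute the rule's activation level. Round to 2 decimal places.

0.44

firing strength: (empty=0.44 OR ¬mid=1−0.81=0.19) = 0.44; AND[min(a, b)] with ¬moderate=1−0.11=0.89, full=0.72 → w = 0.44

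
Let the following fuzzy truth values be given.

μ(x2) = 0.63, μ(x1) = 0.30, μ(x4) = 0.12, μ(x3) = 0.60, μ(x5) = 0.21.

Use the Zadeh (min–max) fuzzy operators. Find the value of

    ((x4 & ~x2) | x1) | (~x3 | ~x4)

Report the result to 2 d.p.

~x2 = 1 − 0.63 = 0.37
x4 & ~x2 = min(a, b) on (0.12, 0.37) = 0.12
(x4 & ~x2) | x1 = max(a, b) on (0.12, 0.30) = 0.30
~x3 = 1 − 0.60 = 0.40
~x4 = 1 − 0.12 = 0.88
~x3 | ~x4 = max(a, b) on (0.40, 0.88) = 0.88
((x4 & ~x2) | x1) | (~x3 | ~x4) = max(a, b) on (0.30, 0.88) = 0.88

0.88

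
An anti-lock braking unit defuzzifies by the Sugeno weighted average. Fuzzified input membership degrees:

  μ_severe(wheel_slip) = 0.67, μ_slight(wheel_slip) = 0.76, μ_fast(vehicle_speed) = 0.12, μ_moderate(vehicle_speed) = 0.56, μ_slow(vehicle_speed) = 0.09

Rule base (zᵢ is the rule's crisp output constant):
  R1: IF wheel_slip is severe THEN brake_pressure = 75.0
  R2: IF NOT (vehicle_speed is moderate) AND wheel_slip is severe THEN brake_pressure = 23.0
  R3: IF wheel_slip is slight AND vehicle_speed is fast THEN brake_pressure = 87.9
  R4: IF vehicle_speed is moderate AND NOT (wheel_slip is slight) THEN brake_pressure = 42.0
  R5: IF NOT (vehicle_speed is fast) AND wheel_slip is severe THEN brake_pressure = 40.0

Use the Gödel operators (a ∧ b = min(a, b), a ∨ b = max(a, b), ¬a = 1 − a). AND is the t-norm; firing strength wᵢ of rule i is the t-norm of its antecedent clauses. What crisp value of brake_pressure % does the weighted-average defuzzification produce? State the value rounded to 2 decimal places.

50.37

R1 (z=75.0): severe=0.67 → w = 0.67
R2 (z=23.0): ¬moderate=1−0.56=0.44, severe=0.67; AND[min(a, b)] → w = 0.44
R3 (z=87.9): slight=0.76, fast=0.12; AND[min(a, b)] → w = 0.12
R4 (z=42.0): moderate=0.56, ¬slight=1−0.76=0.24; AND[min(a, b)] → w = 0.24
R5 (z=40.0): ¬fast=1−0.12=0.88, severe=0.67; AND[min(a, b)] → w = 0.67
Weighted average = (0.67·75.0 + 0.44·23.0 + 0.12·87.9 + 0.24·42.0 + 0.67·40.0) / (0.67 + 0.44 + 0.12 + 0.24 + 0.67)
  = 107.7980 / 2.1400 = 50.37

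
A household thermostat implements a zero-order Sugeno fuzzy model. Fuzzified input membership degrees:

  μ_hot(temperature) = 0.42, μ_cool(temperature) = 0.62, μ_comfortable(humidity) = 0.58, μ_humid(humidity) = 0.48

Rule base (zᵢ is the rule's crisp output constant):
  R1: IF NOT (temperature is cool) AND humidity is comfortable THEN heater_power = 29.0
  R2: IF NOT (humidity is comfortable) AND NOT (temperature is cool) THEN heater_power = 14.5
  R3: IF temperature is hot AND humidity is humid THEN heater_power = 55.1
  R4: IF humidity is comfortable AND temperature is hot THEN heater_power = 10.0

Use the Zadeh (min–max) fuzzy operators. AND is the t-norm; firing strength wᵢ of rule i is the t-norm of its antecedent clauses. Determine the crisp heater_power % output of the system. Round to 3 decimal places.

27.420

R1 (z=29.0): ¬cool=1−0.62=0.38, comfortable=0.58; AND[min(a, b)] → w = 0.38
R2 (z=14.5): ¬comfortable=1−0.58=0.42, ¬cool=1−0.62=0.38; AND[min(a, b)] → w = 0.38
R3 (z=55.1): hot=0.42, humid=0.48; AND[min(a, b)] → w = 0.42
R4 (z=10.0): comfortable=0.58, hot=0.42; AND[min(a, b)] → w = 0.42
Weighted average = (0.38·29.0 + 0.38·14.5 + 0.42·55.1 + 0.42·10.0) / (0.38 + 0.38 + 0.42 + 0.42)
  = 43.8720 / 1.6000 = 27.420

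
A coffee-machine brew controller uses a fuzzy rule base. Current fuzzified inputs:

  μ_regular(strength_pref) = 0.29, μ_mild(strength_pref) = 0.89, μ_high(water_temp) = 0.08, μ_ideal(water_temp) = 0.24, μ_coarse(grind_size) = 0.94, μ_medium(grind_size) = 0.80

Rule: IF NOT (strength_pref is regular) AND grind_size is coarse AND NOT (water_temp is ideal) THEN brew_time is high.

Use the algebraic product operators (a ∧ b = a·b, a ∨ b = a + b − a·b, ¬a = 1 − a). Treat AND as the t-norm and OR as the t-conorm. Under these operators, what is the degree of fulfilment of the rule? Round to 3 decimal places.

firing strength: ¬regular=1−0.29=0.71, coarse=0.94, ¬ideal=1−0.24=0.76; AND[a·b] → w = 0.5072

0.507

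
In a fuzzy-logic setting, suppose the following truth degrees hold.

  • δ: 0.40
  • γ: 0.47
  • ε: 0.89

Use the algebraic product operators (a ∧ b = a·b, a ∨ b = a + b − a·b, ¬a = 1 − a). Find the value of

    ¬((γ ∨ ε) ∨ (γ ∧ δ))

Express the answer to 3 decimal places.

0.047

γ ∨ ε = a + b − a·b on (0.4700, 0.8900) = 0.9417
γ ∧ δ = a·b on (0.4700, 0.4000) = 0.1880
(γ ∨ ε) ∨ (γ ∧ δ) = a + b − a·b on (0.9417, 0.1880) = 0.9527
¬((γ ∨ ε) ∨ (γ ∧ δ)) = 1 − 0.9527 = 0.0473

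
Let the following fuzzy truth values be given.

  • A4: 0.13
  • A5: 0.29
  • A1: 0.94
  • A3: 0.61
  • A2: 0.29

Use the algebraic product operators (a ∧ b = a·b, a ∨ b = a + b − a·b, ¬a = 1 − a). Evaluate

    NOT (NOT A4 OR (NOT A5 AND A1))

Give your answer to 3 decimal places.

0.043

NOT A4 = 1 − 0.1300 = 0.8700
NOT A5 = 1 − 0.2900 = 0.7100
NOT A5 AND A1 = a·b on (0.7100, 0.9400) = 0.6674
NOT A4 OR (NOT A5 AND A1) = a + b − a·b on (0.8700, 0.6674) = 0.9568
NOT (NOT A4 OR (NOT A5 AND A1)) = 1 − 0.9568 = 0.0432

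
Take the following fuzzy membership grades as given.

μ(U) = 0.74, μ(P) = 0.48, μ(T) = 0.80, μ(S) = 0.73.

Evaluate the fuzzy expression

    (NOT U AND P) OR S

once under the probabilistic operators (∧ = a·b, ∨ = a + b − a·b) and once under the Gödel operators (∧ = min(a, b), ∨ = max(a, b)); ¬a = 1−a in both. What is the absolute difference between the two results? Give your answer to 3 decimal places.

0.034

Under probabilistic:
  NOT U = 1 − 0.7400 = 0.2600
  NOT U AND P = a·b on (0.2600, 0.4800) = 0.1248
  (NOT U AND P) OR S = a + b − a·b on (0.1248, 0.7300) = 0.7637
  → value = 0.7637
Under Gödel:
  NOT U = 1 − 0.74 = 0.26
  NOT U AND P = min(a, b) on (0.26, 0.48) = 0.26
  (NOT U AND P) OR S = max(a, b) on (0.26, 0.73) = 0.73
  → value = 0.7300
|0.7637 − 0.7300| = 0.034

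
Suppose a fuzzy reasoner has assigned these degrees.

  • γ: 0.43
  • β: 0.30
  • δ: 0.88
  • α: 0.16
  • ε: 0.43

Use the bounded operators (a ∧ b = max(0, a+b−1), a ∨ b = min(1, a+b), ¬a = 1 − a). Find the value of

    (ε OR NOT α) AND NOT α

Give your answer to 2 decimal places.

NOT α = 1 − 0.16 = 0.84
ε OR NOT α = min(1, a+b) on (0.43, 0.84) = 1.00
NOT α = 1 − 0.16 = 0.84
(ε OR NOT α) AND NOT α = max(0, a+b−1) on (1.00, 0.84) = 0.84

0.84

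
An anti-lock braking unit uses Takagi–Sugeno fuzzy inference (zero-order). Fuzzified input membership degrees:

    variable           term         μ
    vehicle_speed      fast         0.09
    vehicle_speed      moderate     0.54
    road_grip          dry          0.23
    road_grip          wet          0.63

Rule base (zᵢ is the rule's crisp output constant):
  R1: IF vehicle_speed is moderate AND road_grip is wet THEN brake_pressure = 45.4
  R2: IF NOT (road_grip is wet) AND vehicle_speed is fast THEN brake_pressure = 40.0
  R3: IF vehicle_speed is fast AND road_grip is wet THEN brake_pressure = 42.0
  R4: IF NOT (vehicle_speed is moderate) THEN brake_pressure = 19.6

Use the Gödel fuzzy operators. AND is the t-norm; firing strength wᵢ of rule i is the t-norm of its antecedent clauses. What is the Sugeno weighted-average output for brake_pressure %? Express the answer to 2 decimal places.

34.67

R1 (z=45.4): moderate=0.54, wet=0.63; AND[min(a, b)] → w = 0.54
R2 (z=40.0): ¬wet=1−0.63=0.37, fast=0.09; AND[min(a, b)] → w = 0.09
R3 (z=42.0): fast=0.09, wet=0.63; AND[min(a, b)] → w = 0.09
R4 (z=19.6): ¬moderate=1−0.54=0.46 → w = 0.46
Weighted average = (0.54·45.4 + 0.09·40.0 + 0.09·42.0 + 0.46·19.6) / (0.54 + 0.09 + 0.09 + 0.46)
  = 40.9120 / 1.1800 = 34.67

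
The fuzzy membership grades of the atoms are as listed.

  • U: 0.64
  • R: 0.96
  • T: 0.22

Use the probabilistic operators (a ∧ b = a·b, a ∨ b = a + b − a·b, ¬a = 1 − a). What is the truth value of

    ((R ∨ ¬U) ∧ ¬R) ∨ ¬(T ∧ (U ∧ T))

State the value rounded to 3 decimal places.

¬U = 1 − 0.6400 = 0.3600
R ∨ ¬U = a + b − a·b on (0.9600, 0.3600) = 0.9744
¬R = 1 − 0.9600 = 0.0400
(R ∨ ¬U) ∧ ¬R = a·b on (0.9744, 0.0400) = 0.0390
U ∧ T = a·b on (0.6400, 0.2200) = 0.1408
T ∧ (U ∧ T) = a·b on (0.2200, 0.1408) = 0.0310
¬(T ∧ (U ∧ T)) = 1 − 0.0310 = 0.9690
((R ∨ ¬U) ∧ ¬R) ∨ ¬(T ∧ (U ∧ T)) = a + b − a·b on (0.0390, 0.9690) = 0.9702

0.970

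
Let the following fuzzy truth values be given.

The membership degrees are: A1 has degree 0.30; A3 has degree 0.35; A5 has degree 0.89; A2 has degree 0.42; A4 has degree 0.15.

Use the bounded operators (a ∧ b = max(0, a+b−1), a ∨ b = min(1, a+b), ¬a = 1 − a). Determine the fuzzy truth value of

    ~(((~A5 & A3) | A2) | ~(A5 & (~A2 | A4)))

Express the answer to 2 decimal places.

~A5 = 1 − 0.89 = 0.11
~A5 & A3 = max(0, a+b−1) on (0.11, 0.35) = 0.00
(~A5 & A3) | A2 = min(1, a+b) on (0.00, 0.42) = 0.42
~A2 = 1 − 0.42 = 0.58
~A2 | A4 = min(1, a+b) on (0.58, 0.15) = 0.73
A5 & (~A2 | A4) = max(0, a+b−1) on (0.89, 0.73) = 0.62
~(A5 & (~A2 | A4)) = 1 − 0.62 = 0.38
((~A5 & A3) | A2) | ~(A5 & (~A2 | A4)) = min(1, a+b) on (0.42, 0.38) = 0.80
~(((~A5 & A3) | A2) | ~(A5 & (~A2 | A4))) = 1 − 0.80 = 0.20

0.20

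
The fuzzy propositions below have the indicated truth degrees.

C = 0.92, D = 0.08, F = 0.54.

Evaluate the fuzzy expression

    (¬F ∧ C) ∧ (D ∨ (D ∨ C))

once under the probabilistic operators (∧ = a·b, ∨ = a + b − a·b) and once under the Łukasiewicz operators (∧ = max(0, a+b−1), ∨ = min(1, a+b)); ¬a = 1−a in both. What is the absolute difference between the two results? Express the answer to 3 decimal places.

Under probabilistic:
  ¬F = 1 − 0.5400 = 0.4600
  ¬F ∧ C = a·b on (0.4600, 0.9200) = 0.4232
  D ∨ C = a + b − a·b on (0.0800, 0.9200) = 0.9264
  D ∨ (D ∨ C) = a + b − a·b on (0.0800, 0.9264) = 0.9323
  (¬F ∧ C) ∧ (D ∨ (D ∨ C)) = a·b on (0.4232, 0.9323) = 0.3945
  → value = 0.3945
Under Łukasiewicz:
  ¬F = 1 − 0.54 = 0.46
  ¬F ∧ C = max(0, a+b−1) on (0.46, 0.92) = 0.38
  D ∨ C = min(1, a+b) on (0.08, 0.92) = 1.00
  D ∨ (D ∨ C) = min(1, a+b) on (0.08, 1.00) = 1.00
  (¬F ∧ C) ∧ (D ∨ (D ∨ C)) = max(0, a+b−1) on (0.38, 1.00) = 0.38
  → value = 0.3800
|0.3945 − 0.3800| = 0.015

0.015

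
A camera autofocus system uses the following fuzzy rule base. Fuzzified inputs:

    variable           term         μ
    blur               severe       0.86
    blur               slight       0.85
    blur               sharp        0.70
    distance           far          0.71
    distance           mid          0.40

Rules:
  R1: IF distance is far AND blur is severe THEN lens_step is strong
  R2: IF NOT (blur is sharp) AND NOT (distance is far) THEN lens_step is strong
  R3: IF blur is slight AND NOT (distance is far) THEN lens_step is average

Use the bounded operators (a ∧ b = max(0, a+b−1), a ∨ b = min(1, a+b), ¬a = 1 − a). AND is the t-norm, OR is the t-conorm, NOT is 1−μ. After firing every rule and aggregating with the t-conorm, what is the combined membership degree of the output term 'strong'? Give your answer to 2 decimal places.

0.57

R1: far=0.71, severe=0.86; AND[max(0, a+b−1)] → w = 0.57
R2: ¬sharp=1−0.70=0.30, ¬far=1−0.71=0.29; AND[max(0, a+b−1)] → w = 0.00
R3: slight=0.85, ¬far=1−0.71=0.29; AND[max(0, a+b−1)] → w = 0.14
Rules with consequent 'strong': {R1, R2} → strengths 0.57, 0.00
Aggregate via t-conorm [min(1, a+b)]: 0.57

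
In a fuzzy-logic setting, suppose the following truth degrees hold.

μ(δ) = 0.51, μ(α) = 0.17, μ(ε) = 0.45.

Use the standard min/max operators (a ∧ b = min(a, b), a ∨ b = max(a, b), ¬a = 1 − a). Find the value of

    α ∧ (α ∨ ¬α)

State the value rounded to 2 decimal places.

¬α = 1 − 0.17 = 0.83
α ∨ ¬α = max(a, b) on (0.17, 0.83) = 0.83
α ∧ (α ∨ ¬α) = min(a, b) on (0.17, 0.83) = 0.17

0.17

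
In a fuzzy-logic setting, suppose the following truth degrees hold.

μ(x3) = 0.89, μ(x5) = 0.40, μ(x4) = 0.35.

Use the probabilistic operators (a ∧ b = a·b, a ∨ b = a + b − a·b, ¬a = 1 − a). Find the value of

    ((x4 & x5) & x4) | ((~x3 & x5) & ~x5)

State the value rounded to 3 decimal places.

x4 & x5 = a·b on (0.3500, 0.4000) = 0.1400
(x4 & x5) & x4 = a·b on (0.1400, 0.3500) = 0.0490
~x3 = 1 − 0.8900 = 0.1100
~x3 & x5 = a·b on (0.1100, 0.4000) = 0.0440
~x5 = 1 − 0.4000 = 0.6000
(~x3 & x5) & ~x5 = a·b on (0.0440, 0.6000) = 0.0264
((x4 & x5) & x4) | ((~x3 & x5) & ~x5) = a + b − a·b on (0.0490, 0.0264) = 0.0741

0.074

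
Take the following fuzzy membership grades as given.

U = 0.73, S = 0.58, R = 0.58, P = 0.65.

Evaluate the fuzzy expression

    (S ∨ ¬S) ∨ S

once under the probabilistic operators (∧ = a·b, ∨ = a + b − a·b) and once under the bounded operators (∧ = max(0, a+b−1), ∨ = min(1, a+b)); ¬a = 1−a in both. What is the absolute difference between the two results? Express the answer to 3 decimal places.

Under probabilistic:
  ¬S = 1 − 0.5800 = 0.4200
  S ∨ ¬S = a + b − a·b on (0.5800, 0.4200) = 0.7564
  (S ∨ ¬S) ∨ S = a + b − a·b on (0.7564, 0.5800) = 0.8977
  → value = 0.8977
Under bounded:
  ¬S = 1 − 0.58 = 0.42
  S ∨ ¬S = min(1, a+b) on (0.58, 0.42) = 1.00
  (S ∨ ¬S) ∨ S = min(1, a+b) on (1.00, 0.58) = 1.00
  → value = 1.0000
|0.8977 − 1.0000| = 0.102

0.102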